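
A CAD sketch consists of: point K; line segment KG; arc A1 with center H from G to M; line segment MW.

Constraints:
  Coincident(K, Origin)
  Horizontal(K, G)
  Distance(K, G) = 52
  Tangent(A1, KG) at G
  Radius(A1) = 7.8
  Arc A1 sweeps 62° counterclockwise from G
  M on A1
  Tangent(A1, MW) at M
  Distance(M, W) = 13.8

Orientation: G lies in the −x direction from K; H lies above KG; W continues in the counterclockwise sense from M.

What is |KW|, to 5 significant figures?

41.941

K is at the origin; K and G share the same y with |KG| = 52.0 and G on the −x side, so G = (-52.000, 0.0000). Since A1 is tangent to KG there, HG ⟂ KG, so H = G + (0, 7.8) = (-52.000, 7.8000). On A1, G sits at bearing -90° from H; a 62° counterclockwise sweep puts M at bearing -28°, so M = H + 7.8·(cos -28°, sin -28°) = (-45.113, 4.1381). Tangency of A1 to MW means the radius HM is perpendicular to MW, so MW runs along (−sin -28°, cos -28°); with |MW| = 13.8, W = (-38.634, 16.323). Then |KW| = |W − K| = 41.941.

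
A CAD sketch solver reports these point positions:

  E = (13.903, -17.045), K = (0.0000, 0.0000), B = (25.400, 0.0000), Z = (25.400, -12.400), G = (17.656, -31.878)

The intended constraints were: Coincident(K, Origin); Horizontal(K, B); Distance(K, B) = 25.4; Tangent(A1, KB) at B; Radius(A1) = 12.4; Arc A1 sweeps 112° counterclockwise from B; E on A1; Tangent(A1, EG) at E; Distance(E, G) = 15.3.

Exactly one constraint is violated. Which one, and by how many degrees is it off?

Tangent(A1, EG) at E — off by 7.80°.

K = (0.00, 0.00) ✓; K.y = 0.00, B.y = 0.00 ✓; |KB| = 25.40 ✓; ∠(ZB, BK) = 90.00° ✓; |ZB| = 12.40 ✓; bearing(Z→E) − bearing(Z→B) = 112.0° ✓; |ZE| = 12.40 ✓; ∠(ZE, EG) = 97.80° ✗; |EG| = 15.30 ✓.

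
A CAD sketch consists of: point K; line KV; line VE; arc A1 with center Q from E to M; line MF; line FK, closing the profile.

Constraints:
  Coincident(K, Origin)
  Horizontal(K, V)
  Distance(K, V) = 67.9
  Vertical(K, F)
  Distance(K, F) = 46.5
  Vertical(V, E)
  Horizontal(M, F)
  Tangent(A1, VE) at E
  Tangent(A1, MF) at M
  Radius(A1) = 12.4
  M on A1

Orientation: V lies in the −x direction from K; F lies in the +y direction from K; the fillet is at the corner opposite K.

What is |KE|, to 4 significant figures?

75.98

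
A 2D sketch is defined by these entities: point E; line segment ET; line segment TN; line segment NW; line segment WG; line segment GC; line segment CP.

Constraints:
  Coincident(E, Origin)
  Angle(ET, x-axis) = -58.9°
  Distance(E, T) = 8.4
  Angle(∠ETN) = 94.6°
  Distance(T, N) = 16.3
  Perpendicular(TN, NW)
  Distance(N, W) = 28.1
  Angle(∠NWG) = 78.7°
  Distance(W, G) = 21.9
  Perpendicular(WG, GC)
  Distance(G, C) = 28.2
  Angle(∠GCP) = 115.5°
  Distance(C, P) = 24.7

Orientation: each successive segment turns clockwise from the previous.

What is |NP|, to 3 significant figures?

12.7

E is at the origin; ET runs at -58.9° with length 8.4, so T = (4.34, -7.19). ∠ETN = 94.6° gives TN at -144° from the x-axis; with |TN| = 16.3, N = (-8.90, -16.7). The perpendicularity gives NW at right angles to TN, so NW runs at 126°; with |NW| = 28.1, W = (-25.3, 6.12). ∠NWG = 78.7° gives WG at 24.4° from the x-axis; with |WG| = 21.9, G = (-5.35, 15.2). WG ⟂ GC, so GC runs at -65.6°; with |GC| = 28.2, C = (6.30, -10.5). ∠GCP = 115.5° gives CP at -130° from the x-axis; with |CP| = 24.7, P = (-9.61, -29.4). Then |NP| = |P − N| = 12.7.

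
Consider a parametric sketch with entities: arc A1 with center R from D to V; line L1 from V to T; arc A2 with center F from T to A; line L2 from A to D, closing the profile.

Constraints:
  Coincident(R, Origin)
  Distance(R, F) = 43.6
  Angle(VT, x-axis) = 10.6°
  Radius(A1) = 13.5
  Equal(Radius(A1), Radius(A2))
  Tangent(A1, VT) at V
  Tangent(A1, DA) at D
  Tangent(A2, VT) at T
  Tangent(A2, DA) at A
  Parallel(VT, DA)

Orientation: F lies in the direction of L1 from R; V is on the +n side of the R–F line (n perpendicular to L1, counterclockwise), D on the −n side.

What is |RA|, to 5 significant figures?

45.642

Tangency of A1 to both parallel lines with radius 13.5 puts V and D at R ± 13.5·n: V = (-2.4833, 13.270), D = (2.4833, -13.270). Equal radii place T and A the same way about F: T = F + 13.5·n = (40.373, 21.290), A = F − 13.5·n = (45.339, -5.2493). Then |RA| = |A − R| = 45.642.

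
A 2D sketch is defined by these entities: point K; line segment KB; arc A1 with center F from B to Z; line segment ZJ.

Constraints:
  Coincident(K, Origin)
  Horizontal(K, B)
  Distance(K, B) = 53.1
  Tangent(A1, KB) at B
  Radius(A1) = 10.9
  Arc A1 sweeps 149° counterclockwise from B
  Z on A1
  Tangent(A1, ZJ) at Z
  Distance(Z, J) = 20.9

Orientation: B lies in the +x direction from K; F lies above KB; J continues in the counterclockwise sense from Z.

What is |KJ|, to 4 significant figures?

51.24

K is at the origin; K and B share the same y with |KB| = 53.1 and B on the +x side, so B = (53.10, 0.000). A1 meets KB tangentially, so FB is at right angles to KB, so F = B + (0, 10.9) = (53.10, 10.90). On A1, B sits at bearing -90° from F; a 149° counterclockwise sweep puts Z at bearing 59°, so Z = F + 10.9·(cos 59°, sin 59°) = (58.71, 20.24). Since A1 is tangent to ZJ there, FZ ⟂ ZJ, so ZJ runs along (−sin 59°, cos 59°); with |ZJ| = 20.9, J = (40.80, 31.01). Then |KJ| = |J − K| = 51.24.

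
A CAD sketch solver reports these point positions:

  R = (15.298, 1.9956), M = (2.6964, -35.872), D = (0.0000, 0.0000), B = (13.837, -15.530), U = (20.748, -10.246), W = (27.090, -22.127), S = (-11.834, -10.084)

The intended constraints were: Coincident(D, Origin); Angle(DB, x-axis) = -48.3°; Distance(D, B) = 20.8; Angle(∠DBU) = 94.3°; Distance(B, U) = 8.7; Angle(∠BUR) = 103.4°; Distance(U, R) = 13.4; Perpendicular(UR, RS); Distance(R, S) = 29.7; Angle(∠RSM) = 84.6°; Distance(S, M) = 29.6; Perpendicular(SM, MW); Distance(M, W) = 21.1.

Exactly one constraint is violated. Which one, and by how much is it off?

Distance(M, W) = 21.1 — off by 6.90.

D = (0.00, 0.00) ✓; DB at -48.30° ✓; |DB| = 20.80 ✓; ∠DBU = 94.30° ✓; |BU| = 8.700 ✓; ∠BUR = 103.4° ✓; |UR| = 13.40 ✓; ∠(UR, RS) = 90.00° ✓; |RS| = 29.70 ✓; ∠RSM = 84.60° ✓; |SM| = 29.60 ✓; ∠(SM, MW) = 90.00° ✓; |MW| = 28.00 ✗.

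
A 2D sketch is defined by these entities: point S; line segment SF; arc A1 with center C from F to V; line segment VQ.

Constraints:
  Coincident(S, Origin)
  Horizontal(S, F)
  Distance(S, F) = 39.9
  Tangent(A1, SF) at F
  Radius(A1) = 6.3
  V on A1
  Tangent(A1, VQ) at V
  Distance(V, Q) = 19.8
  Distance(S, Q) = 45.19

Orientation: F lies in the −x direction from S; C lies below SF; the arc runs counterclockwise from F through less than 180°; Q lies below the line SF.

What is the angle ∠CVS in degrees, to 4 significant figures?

15.92°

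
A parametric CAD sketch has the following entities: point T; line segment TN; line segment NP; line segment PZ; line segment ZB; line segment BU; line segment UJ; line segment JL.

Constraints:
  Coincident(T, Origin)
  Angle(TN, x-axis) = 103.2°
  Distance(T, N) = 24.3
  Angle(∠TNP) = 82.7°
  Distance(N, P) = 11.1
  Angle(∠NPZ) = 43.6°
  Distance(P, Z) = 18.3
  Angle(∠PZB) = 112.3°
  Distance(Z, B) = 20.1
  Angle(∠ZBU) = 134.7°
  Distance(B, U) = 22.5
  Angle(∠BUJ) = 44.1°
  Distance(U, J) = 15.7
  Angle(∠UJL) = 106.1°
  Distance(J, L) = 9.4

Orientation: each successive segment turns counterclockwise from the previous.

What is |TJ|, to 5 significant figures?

38.191

T is at the origin; TN runs at 103.2° with length 24.3, so N = (-5.5489, 23.658). ∠TNP = 82.7° gives NP at -159.50° from the x-axis; with |NP| = 11.1, P = (-15.946, 19.771). ∠NPZ = 43.6° gives PZ at -23.100° from the x-axis; with |PZ| = 18.3, Z = (0.88675, 12.591). ∠PZB = 112.3° gives ZB at 44.600° from the x-axis; with |ZB| = 20.1, B = (15.198, 26.704). ∠ZBU = 134.7° gives BU at 89.900° from the x-axis; with |BU| = 22.5, U = (15.238, 49.204). ∠BUJ = 44.1° gives UJ at -134.20° from the x-axis; with |UJ| = 15.7, J = (4.2922, 37.949). Then |TJ| = |J − T| = 38.191.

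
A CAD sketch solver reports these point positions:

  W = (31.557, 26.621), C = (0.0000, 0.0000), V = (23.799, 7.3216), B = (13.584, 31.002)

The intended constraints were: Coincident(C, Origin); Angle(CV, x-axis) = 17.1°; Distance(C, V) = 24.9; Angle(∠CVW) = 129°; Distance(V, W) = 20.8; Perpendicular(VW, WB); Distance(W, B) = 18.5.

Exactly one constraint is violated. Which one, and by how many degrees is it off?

Perpendicular(VW, WB) — off by 8.20°.

C = (0.00, 0.00) ✓; CV at 17.10° ✓; |CV| = 24.90 ✓; ∠CVW = 129.0° ✓; |VW| = 20.80 ✓; ∠(VW, WB) = 98.20° ✗; |WB| = 18.50 ✓.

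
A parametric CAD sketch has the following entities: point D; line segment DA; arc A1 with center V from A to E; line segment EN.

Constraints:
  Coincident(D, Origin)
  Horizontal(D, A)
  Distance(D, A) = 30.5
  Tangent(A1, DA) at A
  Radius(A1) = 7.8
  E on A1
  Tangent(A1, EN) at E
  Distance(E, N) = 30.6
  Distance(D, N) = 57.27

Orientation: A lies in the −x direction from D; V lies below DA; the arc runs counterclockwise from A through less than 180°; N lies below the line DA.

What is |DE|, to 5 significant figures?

38.633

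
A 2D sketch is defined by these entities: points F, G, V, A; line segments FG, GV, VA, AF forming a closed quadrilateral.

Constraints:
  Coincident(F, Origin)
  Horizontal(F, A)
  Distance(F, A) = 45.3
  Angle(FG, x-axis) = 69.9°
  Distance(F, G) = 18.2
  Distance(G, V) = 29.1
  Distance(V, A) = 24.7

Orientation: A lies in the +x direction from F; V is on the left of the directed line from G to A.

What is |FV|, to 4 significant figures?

41.44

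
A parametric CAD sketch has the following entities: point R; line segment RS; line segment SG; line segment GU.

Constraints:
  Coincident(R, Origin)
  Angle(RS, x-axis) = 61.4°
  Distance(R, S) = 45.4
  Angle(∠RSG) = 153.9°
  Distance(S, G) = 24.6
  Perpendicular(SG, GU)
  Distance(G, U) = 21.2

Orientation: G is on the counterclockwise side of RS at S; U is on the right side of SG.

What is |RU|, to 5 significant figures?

77.256

R is at the origin; RS runs at 61.4° with length 45.4, so S = 45.4·(cos 61.4°, sin 61.4°) = (21.733, 39.860). ∠RSG = 153.9°, so SG runs at 61.4° + (180° − 153.9°) = 87.500° from the x-axis; with |SG| = 24.6, G = S + 24.6·(cos 87.500°, sin 87.500°) = (22.806, 64.437). The perpendicularity gives GU at right angles to SG; with |GU| = 21.2 on the right of SG, U = G + 21.2·(0.99905, -0.043619) = (43.985, 63.512). Then |RU| = |U − R| = 77.256.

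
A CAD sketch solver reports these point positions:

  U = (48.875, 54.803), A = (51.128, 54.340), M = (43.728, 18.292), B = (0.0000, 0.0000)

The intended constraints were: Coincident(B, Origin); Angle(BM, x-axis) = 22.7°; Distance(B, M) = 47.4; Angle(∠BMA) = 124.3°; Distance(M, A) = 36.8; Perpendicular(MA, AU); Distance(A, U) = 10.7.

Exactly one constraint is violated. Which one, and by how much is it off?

Distance(A, U) = 10.7 — off by 8.40.

B = (0.00, 0.00) ✓; BM at 22.70° ✓; |BM| = 47.40 ✓; ∠BMA = 124.3° ✓; |MA| = 36.80 ✓; ∠(MA, AU) = 89.99° ✓; |AU| = 2.300 ✗.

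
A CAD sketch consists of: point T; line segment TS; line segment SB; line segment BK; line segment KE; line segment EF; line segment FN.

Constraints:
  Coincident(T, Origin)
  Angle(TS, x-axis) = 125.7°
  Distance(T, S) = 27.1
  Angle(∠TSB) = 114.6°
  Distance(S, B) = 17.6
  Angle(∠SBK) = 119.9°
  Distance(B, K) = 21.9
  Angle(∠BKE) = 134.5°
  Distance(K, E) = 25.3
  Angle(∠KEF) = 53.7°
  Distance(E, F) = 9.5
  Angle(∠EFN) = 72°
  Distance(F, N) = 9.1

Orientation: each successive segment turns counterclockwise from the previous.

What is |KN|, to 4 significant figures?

14.37

T is at the origin; TS runs at 125.7° with length 27.1, so S = (-15.81, 22.01). ∠TSB = 114.6° gives SB at -168.9° from the x-axis; with |SB| = 17.6, B = (-33.08, 18.62). ∠SBK = 119.9° gives BK at -108.8° from the x-axis; with |BK| = 21.9, K = (-40.14, -2.113). ∠BKE = 134.5° gives KE at -63.30° from the x-axis; with |KE| = 25.3, E = (-28.77, -24.71). ∠KEF = 53.7° gives EF at 63.00° from the x-axis; with |EF| = 9.5, F = (-24.46, -16.25). ∠EFN = 72.0° gives FN at 171.0° from the x-axis; with |FN| = 9.1, N = (-33.45, -14.83). Then |KN| = |N − K| = 14.37.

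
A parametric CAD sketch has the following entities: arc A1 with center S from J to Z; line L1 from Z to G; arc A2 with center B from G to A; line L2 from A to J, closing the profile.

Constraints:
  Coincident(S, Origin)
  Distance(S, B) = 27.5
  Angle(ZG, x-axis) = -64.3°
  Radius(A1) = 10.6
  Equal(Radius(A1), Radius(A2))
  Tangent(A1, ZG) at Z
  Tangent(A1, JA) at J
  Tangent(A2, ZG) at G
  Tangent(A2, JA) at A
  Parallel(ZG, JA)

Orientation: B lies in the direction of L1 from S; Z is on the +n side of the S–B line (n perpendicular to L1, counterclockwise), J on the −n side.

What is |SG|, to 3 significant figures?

29.5

The slot axis is L1's direction at -64.3°, so u = (cos -64.3°, sin -64.3°) = (0.434, -0.901) and n = (−sin -64.3°, cos -64.3°) = (0.901, 0.434). S is at the origin and B lies 27.5 along u from S, so B = 27.5·u = (11.9, -24.8). Tangency of A1 to both parallel lines with radius 10.6 puts Z and J at S ± 10.6·n: Z = (9.55, 4.60), J = (-9.55, -4.60). Equal radii place G and A the same way about B: G = B + 10.6·n = (21.5, -20.2), A = B − 10.6·n = (2.37, -29.4). Then |SG| = |G − S| = 29.5.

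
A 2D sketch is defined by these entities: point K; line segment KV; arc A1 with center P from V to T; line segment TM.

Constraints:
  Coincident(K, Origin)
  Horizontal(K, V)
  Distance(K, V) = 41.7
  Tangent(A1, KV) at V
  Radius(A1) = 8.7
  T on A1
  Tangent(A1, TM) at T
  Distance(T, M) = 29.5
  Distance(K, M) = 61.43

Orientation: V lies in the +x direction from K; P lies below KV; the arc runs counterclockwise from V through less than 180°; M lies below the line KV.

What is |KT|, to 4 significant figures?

36.27

Checks: ∠(PV, VK) = 90.00° ✓; |PT| = 8.700 ✓; ∠(PT, TM) = 90.00° ✓; |TM| = 29.50 ✓; |KM| = 61.43 ✓.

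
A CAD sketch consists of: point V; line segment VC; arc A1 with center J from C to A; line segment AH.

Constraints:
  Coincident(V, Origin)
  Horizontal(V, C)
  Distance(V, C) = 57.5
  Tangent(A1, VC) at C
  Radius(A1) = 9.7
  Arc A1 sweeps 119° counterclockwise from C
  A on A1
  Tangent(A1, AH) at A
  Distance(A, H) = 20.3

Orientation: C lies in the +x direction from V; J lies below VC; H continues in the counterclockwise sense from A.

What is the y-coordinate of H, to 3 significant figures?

-32.2

V is at the origin; VC is horizontal with |VC| = 57.5 and C on the +x side, so C = (57.5, 0.00). Tangency of A1 to VC means the radius JC is perpendicular to VC, so J = C + (0, -9.7) = (57.5, -9.70). On A1, C sits at bearing 90° from J; a 119° counterclockwise sweep puts A at bearing 209°, so A = J + 9.7·(cos 209°, sin 209°) = (49.0, -14.4). Since A1 is tangent to AH there, JA ⟂ AH, so AH runs along (−sin 209°, cos 209°); with |AH| = 20.3, H = (58.9, -32.2). So H.y = -32.2.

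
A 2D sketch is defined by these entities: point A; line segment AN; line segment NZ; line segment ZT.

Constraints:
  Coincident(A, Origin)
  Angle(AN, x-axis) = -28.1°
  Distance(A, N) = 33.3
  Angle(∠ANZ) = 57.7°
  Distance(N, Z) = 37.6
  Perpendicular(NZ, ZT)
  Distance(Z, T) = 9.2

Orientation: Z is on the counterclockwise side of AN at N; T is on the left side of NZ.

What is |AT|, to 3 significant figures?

27.4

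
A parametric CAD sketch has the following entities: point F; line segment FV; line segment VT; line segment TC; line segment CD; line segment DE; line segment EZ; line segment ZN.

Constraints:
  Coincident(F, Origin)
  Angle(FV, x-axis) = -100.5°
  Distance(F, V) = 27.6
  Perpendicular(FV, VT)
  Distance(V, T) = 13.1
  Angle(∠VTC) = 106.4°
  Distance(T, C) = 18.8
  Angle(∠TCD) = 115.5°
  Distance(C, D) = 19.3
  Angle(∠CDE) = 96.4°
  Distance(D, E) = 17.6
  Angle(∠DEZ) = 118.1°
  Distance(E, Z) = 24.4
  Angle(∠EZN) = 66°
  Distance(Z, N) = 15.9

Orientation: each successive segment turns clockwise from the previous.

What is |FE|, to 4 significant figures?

12.37

∠TCD = 115.5° gives CD at 31.40° from the x-axis; with |CD| = 19.3, D = (-3.369, 4.005). ∠CDE = 96.4° gives DE at -52.20° from the x-axis; with |DE| = 17.6, E = (7.418, -9.901). Then |FE| = |E − F| = 12.37.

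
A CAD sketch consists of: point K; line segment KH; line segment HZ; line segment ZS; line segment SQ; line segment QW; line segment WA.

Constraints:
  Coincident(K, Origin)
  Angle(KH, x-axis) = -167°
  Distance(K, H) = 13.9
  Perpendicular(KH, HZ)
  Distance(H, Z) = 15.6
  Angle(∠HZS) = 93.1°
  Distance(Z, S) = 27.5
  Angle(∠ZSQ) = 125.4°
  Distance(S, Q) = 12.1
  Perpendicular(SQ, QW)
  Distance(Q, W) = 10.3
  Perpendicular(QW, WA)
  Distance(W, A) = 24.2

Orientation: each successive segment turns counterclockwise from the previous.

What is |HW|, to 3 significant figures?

27.0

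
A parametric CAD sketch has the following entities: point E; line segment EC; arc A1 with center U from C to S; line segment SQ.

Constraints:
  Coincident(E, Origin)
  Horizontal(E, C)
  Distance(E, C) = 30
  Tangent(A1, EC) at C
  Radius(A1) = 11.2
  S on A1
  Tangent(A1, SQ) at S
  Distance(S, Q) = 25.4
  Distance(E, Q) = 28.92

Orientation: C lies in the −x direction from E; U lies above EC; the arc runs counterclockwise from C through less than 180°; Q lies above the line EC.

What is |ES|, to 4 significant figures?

21.03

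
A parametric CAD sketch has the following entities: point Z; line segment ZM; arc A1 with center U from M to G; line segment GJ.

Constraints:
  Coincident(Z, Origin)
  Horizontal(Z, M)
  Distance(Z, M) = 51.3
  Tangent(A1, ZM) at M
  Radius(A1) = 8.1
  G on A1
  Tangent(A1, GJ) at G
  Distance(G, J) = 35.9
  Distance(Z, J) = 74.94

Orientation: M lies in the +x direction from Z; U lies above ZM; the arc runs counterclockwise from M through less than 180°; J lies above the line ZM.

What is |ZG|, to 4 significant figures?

59.90

Z is at the origin; Z and M share the same y with |ZM| = 51.3 and M on the +x side, so M = (51.30, 0.000). A1 meets ZM tangentially, so UM is at right angles to ZM, so U = M + (0, 8.1) = (51.30, 8.100). Since UG ⟂ GJ (tangency), |UJ| = √(8.1² + 35.9²) = 36.80 regardless of where G sits on A1. So J lies on both circle(Z, 74.94) and circle(U, 36.80); the above-ZM intersection is J = (60.94, 43.62). G is the foot of the tangent from J: G = (59.39, 7.751).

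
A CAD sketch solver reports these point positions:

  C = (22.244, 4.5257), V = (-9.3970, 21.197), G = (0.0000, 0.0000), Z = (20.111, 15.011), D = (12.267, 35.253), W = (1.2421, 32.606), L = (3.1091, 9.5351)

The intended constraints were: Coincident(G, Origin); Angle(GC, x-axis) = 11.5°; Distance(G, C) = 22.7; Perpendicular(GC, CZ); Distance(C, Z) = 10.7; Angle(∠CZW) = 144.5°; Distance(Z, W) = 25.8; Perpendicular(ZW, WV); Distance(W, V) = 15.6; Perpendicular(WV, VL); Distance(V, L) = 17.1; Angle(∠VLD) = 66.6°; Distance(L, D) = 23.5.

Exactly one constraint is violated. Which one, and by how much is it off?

Distance(L, D) = 23.5 — off by 3.80.

G = (0.00, 0.00) ✓; GC at 11.50° ✓; |GC| = 22.70 ✓; ∠(GC, CZ) = 90.00° ✓; |CZ| = 10.70 ✓; ∠CZW = 144.5° ✓; |ZW| = 25.80 ✓; ∠(ZW, WV) = 90.00° ✓; |WV| = 15.60 ✓; ∠(WV, VL) = 90.00° ✓; |VL| = 17.10 ✓; ∠VLD = 66.60° ✓; |LD| = 27.30 ✗.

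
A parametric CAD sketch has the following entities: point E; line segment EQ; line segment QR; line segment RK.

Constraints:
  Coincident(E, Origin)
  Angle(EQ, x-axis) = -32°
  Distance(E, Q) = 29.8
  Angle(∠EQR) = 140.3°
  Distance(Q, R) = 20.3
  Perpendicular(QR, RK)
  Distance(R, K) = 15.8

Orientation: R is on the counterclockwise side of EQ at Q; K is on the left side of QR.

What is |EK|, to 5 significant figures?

43.349

E is at the origin; EQ runs at -32.0° with length 29.8, so Q = 29.8·(cos -32.0°, sin -32.0°) = (25.272, -15.792). ∠EQR = 140.3°, so QR runs at -32.0° + (180° − 140.3°) = 7.7000° from the x-axis; with |QR| = 20.3, R = Q + 20.3·(cos 7.7000°, sin 7.7000°) = (45.389, -13.072). QR ⟂ RK; with |RK| = 15.8 on the left of QR, K = R + 15.8·(-0.13399, 0.99098) = (43.272, 2.5859). Then |EK| = |K − E| = 43.349.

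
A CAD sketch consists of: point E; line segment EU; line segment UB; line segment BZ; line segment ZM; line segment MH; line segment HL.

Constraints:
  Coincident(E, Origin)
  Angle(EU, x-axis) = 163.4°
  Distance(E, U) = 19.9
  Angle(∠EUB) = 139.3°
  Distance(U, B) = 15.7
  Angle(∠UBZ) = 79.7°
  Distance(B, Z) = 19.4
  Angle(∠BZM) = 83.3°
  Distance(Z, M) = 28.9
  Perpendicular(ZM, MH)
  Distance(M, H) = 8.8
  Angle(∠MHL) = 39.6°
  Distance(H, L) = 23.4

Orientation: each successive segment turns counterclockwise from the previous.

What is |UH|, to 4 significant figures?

13.02

∠BZM = 83.3° gives ZM at 41.10° from the x-axis; with |ZM| = 28.9, M = (-0.6638, 2.265). ZM ⟂ MH, so MH runs at 131.1°; with |MH| = 8.8, H = (-6.449, 8.897). Then |UH| = |H − U| = 13.02.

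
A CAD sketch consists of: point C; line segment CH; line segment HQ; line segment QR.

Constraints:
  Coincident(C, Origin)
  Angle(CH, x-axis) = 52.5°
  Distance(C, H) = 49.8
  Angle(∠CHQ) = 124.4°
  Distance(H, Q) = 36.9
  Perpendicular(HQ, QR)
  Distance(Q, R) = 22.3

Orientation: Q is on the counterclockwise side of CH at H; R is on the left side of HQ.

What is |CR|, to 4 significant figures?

67.70

∠CHQ = 124.4°, so HQ runs at 52.5° + (180° − 124.4°) = 108.1° from the x-axis; with |HQ| = 36.9, Q = H + 36.9·(cos 108.1°, sin 108.1°) = (18.85, 74.58). HQ ⟂ QR; with |QR| = 22.3 on the left of HQ, R = Q + 22.3·(-0.9505, -0.3107) = (-2.344, 67.65). Then |CR| = |R − C| = 67.70.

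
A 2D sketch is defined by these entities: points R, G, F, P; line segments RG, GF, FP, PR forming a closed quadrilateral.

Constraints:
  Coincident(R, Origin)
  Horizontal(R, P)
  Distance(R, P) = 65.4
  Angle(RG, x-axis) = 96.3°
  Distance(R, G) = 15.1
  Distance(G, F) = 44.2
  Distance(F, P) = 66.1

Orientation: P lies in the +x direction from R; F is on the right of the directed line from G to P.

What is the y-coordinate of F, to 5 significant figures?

-28.560

Checks: |GF| = 44.20 ✓; |FP| = 66.10 ✓.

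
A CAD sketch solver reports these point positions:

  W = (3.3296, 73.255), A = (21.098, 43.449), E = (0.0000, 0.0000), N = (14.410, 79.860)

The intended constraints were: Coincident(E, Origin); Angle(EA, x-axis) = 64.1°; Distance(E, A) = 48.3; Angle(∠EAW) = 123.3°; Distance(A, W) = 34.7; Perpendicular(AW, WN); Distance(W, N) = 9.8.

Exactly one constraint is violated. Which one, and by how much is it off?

Distance(W, N) = 9.8 — off by 3.10.

E = (0.00, 0.00) ✓; EA at 64.10° ✓; |EA| = 48.30 ✓; ∠EAW = 123.3° ✓; |AW| = 34.70 ✓; ∠(AW, WN) = 90.00° ✓; |WN| = 12.90 ✗.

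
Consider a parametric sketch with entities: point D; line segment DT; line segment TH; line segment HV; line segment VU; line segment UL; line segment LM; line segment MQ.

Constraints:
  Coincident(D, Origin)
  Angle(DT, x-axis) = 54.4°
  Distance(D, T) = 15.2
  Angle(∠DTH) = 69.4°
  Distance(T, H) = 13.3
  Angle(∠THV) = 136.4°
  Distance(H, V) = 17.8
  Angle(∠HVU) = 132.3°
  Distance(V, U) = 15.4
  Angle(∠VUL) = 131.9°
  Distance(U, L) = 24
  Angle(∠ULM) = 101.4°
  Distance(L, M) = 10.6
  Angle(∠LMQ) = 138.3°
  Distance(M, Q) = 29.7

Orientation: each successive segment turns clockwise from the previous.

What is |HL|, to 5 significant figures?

43.661

D is at the origin; DT runs at 54.4° with length 15.2, so T = (8.8483, 12.359). ∠DTH = 69.4° gives TH at -56.200° from the x-axis; with |TH| = 13.3, H = (16.247, 1.3070). ∠THV = 136.4° gives HV at -99.800° from the x-axis; with |HV| = 17.8, V = (13.217, -16.233). ∠HVU = 132.3° gives VU at -147.50° from the x-axis; with |VU| = 15.4, U = (0.22904, -24.508). ∠VUL = 131.9° gives UL at 164.40° from the x-axis; with |UL| = 24.0, L = (-22.887, -18.054). Then |HL| = |L − H| = 43.661.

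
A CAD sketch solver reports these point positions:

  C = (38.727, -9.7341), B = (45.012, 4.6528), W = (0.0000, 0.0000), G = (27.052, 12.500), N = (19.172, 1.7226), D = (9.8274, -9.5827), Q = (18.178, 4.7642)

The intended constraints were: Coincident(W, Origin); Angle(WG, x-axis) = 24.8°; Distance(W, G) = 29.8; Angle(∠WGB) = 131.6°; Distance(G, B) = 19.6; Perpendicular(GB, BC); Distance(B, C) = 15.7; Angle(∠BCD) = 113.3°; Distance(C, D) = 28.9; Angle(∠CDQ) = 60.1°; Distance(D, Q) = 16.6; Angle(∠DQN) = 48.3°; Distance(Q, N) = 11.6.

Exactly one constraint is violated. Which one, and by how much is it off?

Distance(Q, N) = 11.6 — off by 8.40.

W = (0.00, 0.00) ✓; WG at 24.80° ✓; |WG| = 29.80 ✓; ∠WGB = 131.6° ✓; |GB| = 19.60 ✓; ∠(GB, BC) = 90.00° ✓; |BC| = 15.70 ✓; ∠BCD = 113.3° ✓; |CD| = 28.90 ✓; ∠CDQ = 60.10° ✓; |DQ| = 16.60 ✓; ∠DQN = 48.30° ✓; |QN| = 3.200 ✗.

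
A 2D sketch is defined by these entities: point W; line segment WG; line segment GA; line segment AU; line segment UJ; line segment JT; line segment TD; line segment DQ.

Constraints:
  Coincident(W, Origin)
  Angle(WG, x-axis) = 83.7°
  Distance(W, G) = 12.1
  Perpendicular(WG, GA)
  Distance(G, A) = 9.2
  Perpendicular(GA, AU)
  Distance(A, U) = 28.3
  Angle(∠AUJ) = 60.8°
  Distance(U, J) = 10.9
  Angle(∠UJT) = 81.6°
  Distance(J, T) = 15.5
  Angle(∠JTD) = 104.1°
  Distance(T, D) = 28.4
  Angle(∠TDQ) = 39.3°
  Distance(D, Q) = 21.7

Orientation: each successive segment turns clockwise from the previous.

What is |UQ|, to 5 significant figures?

5.1198

∠JTD = 104.1° gives TD at -29.800° from the x-axis; with |TD| = 28.4, D = (33.885, -13.728). ∠TDQ = 39.3° gives DQ at -170.50° from the x-axis; with |DQ| = 21.7, Q = (12.483, -17.309). Then |UQ| = |Q − U| = 5.1198.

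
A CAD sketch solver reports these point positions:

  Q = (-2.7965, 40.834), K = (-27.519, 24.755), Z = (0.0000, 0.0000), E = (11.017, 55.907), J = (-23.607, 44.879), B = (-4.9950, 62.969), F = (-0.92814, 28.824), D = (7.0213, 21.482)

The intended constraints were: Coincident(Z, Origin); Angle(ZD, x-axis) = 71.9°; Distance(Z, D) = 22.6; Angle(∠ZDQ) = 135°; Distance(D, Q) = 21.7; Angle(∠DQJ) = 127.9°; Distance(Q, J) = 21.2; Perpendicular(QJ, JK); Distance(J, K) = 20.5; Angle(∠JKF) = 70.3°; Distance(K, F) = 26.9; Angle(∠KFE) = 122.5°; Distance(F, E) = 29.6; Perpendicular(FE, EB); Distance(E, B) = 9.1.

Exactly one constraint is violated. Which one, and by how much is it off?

Distance(E, B) = 9.1 — off by 8.40.

Z = (0.00, 0.00) ✓; ZD at 71.90° ✓; |ZD| = 22.60 ✓; ∠ZDQ = 135.0° ✓; |DQ| = 21.70 ✓; ∠DQJ = 127.9° ✓; |QJ| = 21.20 ✓; ∠(QJ, JK) = 90.00° ✓; |JK| = 20.50 ✓; ∠JKF = 70.30° ✓; |KF| = 26.90 ✓; ∠KFE = 122.5° ✓; |FE| = 29.60 ✓; ∠(FE, EB) = 90.00° ✓; |EB| = 17.50 ✗.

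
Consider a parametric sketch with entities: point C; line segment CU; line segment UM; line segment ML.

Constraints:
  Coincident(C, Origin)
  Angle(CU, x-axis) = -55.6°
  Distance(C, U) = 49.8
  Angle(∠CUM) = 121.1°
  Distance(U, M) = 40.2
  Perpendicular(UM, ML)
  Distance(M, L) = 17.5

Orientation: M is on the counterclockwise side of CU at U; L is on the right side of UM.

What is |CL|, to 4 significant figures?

89.24

C is at the origin; CU runs at -55.6° with length 49.8, so U = 49.8·(cos -55.6°, sin -55.6°) = (28.14, -41.09). ∠CUM = 121.1°, so UM runs at -55.6° + (180° − 121.1°) = 3.300° from the x-axis; with |UM| = 40.2, M = U + 40.2·(cos 3.300°, sin 3.300°) = (68.27, -38.78). UM ⟂ ML; with |ML| = 17.5 on the right of UM, L = M + 17.5·(0.05756, -0.9983) = (69.28, -56.25). Then |CL| = |L − C| = 89.24.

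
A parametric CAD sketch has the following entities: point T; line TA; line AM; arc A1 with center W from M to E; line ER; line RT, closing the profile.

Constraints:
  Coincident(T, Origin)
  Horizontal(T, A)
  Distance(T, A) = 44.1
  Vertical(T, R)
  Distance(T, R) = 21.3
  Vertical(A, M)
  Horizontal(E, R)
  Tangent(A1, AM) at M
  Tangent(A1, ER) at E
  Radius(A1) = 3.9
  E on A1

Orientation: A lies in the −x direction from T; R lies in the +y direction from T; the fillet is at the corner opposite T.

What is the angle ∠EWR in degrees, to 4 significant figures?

84.46°

The virtual corner opposite T is at (-44.10, 21.30). Tangency of A1 to AM means the radius WM is perpendicular to AM and the tangent condition forces WE to be normal to ER, with radius 3.9, so the center W sits 3.9 in from both sides at W = (-40.20, 17.40). That places the tangent points at M = (-44.10, 17.40) on AM and E = (-40.20, 21.30) on ER. Then cos ∠EWR = WE·WR / (|WE||WR|), giving 84.46°.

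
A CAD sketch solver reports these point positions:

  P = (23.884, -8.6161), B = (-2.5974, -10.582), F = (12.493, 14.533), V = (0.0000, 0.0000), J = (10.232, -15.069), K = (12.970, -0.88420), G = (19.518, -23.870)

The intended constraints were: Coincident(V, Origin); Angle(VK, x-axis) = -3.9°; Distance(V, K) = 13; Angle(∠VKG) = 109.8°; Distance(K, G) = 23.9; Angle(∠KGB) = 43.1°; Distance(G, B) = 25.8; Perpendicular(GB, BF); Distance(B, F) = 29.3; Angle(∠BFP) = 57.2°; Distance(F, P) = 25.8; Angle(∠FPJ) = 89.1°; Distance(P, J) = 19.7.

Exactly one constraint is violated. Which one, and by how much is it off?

Distance(P, J) = 19.7 — off by 4.60.

V = (0.00, 0.00) ✓; VK at -3.900° ✓; |VK| = 13.00 ✓; ∠VKG = 109.8° ✓; |KG| = 23.90 ✓; ∠KGB = 43.10° ✓; |GB| = 25.80 ✓; ∠(GB, BF) = 90.00° ✓; |BF| = 29.30 ✓; ∠BFP = 57.20° ✓; |FP| = 25.80 ✓; ∠FPJ = 89.10° ✓; |PJ| = 15.10 ✗.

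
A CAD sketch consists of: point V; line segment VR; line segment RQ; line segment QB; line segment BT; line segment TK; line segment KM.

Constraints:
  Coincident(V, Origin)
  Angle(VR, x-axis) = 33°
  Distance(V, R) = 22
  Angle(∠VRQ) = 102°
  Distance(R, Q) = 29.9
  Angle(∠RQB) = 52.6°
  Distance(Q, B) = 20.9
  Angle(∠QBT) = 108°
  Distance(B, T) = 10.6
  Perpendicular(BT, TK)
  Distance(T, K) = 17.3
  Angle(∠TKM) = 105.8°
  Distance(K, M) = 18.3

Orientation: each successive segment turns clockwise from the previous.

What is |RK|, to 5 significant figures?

13.352

V is at the origin; VR runs at 33.0° with length 22.0, so R = (18.451, 11.982). ∠VRQ = 102.0° gives RQ at -45.000° from the x-axis; with |RQ| = 29.9, Q = (39.593, -9.1604). ∠RQB = 52.6° gives QB at -172.40° from the x-axis; with |QB| = 20.9, B = (18.877, -11.925). ∠QBT = 108.0° gives BT at 115.60° from the x-axis; with |BT| = 10.6, T = (14.297, -2.3652). BT is perpendicular to TK, so TK runs at 25.600°; with |TK| = 17.3, K = (29.898, 5.1099). Then |RK| = |K − R| = 13.352.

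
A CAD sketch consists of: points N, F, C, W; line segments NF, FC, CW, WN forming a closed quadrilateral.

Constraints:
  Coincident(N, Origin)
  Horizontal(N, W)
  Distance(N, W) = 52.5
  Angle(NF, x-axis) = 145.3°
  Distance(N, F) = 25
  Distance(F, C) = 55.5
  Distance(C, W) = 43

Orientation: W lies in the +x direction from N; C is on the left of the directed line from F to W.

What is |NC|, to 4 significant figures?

47.55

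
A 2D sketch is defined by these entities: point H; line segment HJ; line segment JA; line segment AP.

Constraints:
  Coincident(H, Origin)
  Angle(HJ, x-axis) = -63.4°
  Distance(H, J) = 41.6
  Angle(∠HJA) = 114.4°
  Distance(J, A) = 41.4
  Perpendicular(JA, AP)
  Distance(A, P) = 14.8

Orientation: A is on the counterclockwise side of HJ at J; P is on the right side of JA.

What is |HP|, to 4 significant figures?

78.79

H is at the origin; HJ runs at -63.4° with length 41.6, so J = 41.6·(cos -63.4°, sin -63.4°) = (18.63, -37.20). ∠HJA = 114.4°, so JA runs at -63.4° + (180° − 114.4°) = 2.200° from the x-axis; with |JA| = 41.4, A = J + 41.4·(cos 2.200°, sin 2.200°) = (60.00, -35.61). JA is perpendicular to AP; with |AP| = 14.8 on the right of JA, P = A + 14.8·(0.03839, -0.9993) = (60.56, -50.40). Then |HP| = |P − H| = 78.79.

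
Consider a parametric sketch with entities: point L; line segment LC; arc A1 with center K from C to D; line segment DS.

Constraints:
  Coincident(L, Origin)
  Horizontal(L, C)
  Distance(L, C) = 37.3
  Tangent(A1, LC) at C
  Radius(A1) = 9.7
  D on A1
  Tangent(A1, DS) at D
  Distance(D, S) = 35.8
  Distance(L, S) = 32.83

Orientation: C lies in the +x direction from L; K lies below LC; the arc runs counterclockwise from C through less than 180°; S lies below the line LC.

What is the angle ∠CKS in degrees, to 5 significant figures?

126.83°

Checks: |LC| = 37.30 ✓; |KD| = 9.700 ✓; ∠(KD, DS) = 90.00° ✓; |DS| = 35.80 ✓; |LS| = 32.83 ✓.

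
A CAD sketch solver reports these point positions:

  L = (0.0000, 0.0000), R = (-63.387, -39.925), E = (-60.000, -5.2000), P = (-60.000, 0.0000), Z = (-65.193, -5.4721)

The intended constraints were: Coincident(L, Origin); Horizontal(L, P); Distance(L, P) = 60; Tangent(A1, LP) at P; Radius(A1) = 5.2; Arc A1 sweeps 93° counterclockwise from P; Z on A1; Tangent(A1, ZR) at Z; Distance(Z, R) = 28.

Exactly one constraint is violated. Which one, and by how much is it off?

Distance(Z, R) = 28 — off by 6.50.

L = (0.00, 0.00) ✓; L.y = 0.00, P.y = 0.00 ✓; |LP| = 60.00 ✓; ∠(EP, PL) = 90.00° ✓; |EP| = 5.200 ✓; bearing(E→Z) − bearing(E→P) = 93.00° ✓; |EZ| = 5.200 ✓; ∠(EZ, ZR) = 90.00° ✓; |ZR| = 34.50 ✗.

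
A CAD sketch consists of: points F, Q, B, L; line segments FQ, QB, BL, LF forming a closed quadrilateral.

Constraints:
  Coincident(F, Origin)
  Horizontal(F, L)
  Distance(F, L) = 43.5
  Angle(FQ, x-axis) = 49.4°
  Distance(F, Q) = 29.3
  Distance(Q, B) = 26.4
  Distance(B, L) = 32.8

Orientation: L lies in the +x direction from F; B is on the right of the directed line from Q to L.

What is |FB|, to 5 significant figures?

11.187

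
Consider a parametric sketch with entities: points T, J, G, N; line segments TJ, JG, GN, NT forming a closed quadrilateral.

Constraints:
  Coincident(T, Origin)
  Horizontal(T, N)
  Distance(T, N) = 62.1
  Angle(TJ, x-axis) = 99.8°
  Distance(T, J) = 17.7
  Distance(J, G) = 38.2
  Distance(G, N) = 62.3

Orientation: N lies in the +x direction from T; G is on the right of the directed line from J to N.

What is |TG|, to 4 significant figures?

20.50

T is at the origin; T and N share the same y with |TN| = 62.1 and N in +x, so N = (62.1, 0). TJ runs at 99.8° with |TJ| = 17.7, so J = (-3.013, 17.44). G is determined by |JG| = 38.2 and |GN| = 62.3 together: it lies at the intersection of circle(J, 38.2) and circle(N, 62.3). With |JN| = 67.41, the foot of the radical line on JN is 15.74 from J and the perpendicular offset is √(38.2² − 15.74²) = 34.81. Taking the right-of-JN solution: G = (3.184, -20.25).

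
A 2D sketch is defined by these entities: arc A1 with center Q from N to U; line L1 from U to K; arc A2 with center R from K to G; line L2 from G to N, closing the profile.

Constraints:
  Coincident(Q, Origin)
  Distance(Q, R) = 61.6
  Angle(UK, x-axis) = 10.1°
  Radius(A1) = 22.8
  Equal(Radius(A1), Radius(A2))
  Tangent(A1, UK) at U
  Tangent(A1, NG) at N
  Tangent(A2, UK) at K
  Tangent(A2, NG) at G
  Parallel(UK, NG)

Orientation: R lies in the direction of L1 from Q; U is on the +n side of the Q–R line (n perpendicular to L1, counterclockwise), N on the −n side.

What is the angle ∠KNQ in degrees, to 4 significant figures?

53.49°

Tangency of A1 to both parallel lines with radius 22.8 puts U and N at Q ± 22.8·n: U = (-3.998, 22.45), N = (3.998, -22.45). Equal radii place K and G the same way about R: K = R + 22.8·n = (56.65, 33.25), G = R − 22.8·n = (64.64, -11.64). Then cos ∠KNQ = NK·NQ / (|NK||NQ|), giving 53.49°.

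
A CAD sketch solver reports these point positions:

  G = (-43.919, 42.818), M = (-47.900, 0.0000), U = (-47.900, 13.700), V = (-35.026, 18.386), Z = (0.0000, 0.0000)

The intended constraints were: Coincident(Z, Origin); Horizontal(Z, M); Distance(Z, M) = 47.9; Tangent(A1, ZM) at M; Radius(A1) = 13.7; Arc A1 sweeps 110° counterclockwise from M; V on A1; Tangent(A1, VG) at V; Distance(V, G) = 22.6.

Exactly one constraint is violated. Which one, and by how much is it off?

Distance(V, G) = 22.6 — off by 3.40.

Z = (0.00, 0.00) ✓; Z.y = 0.00, M.y = 0.00 ✓; |ZM| = 47.90 ✓; ∠(UM, MZ) = 90.00° ✓; |UM| = 13.70 ✓; bearing(U→V) − bearing(U→M) = 110.0° ✓; |UV| = 13.70 ✓; ∠(UV, VG) = 90.00° ✓; |VG| = 26.00 ✗.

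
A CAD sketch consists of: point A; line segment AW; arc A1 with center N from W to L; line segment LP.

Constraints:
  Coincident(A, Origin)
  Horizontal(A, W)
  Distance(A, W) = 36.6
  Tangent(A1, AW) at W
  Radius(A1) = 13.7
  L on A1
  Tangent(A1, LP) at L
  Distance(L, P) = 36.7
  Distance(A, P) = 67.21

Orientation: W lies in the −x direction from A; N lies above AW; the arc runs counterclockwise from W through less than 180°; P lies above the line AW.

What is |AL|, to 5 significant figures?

31.786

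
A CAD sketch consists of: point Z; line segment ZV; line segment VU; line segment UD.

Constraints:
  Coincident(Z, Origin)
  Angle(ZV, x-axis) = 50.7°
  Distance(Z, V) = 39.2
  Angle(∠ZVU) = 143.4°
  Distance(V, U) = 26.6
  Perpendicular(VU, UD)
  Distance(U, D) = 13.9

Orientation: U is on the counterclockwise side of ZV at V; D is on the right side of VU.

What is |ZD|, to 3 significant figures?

69.0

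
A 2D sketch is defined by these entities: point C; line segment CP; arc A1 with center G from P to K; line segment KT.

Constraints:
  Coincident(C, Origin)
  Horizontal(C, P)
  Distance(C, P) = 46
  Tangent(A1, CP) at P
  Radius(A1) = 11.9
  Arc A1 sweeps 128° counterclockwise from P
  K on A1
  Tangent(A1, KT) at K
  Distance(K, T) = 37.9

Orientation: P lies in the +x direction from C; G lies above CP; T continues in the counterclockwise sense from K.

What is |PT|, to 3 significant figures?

51.0

C is at the origin; CP is horizontal with |CP| = 46.0 and P on the +x side, so P = (46.0, 0.00). The tangent condition forces GP to be normal to CP, so G = P + (0, 11.9) = (46.0, 11.9). On A1, P sits at bearing -90° from G; a 128° counterclockwise sweep puts K at bearing 38°, so K = G + 11.9·(cos 38°, sin 38°) = (55.4, 19.2). The tangent condition forces GK to be normal to KT, so KT runs along (−sin 38°, cos 38°); with |KT| = 37.9, T = (32.0, 49.1). Then |PT| = |T − P| = 51.0.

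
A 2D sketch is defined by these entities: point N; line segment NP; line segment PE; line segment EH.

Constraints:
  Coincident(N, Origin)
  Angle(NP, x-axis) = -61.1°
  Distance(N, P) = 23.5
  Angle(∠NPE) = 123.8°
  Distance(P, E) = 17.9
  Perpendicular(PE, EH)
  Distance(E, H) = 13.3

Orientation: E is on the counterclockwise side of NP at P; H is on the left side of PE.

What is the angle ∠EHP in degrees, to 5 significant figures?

53.387°

∠NPE = 123.8°, so PE runs at -61.1° + (180° − 123.8°) = -4.9000° from the x-axis; with |PE| = 17.9, E = P + 17.9·(cos -4.9000°, sin -4.9000°) = (29.192, -22.102). The perpendicularity gives EH at right angles to PE; with |EH| = 13.3 on the left of PE, H = E + 13.3·(0.085417, 0.99635) = (30.328, -8.8510). Then cos ∠EHP = HE·HP / (|HE||HP|), giving 53.387°.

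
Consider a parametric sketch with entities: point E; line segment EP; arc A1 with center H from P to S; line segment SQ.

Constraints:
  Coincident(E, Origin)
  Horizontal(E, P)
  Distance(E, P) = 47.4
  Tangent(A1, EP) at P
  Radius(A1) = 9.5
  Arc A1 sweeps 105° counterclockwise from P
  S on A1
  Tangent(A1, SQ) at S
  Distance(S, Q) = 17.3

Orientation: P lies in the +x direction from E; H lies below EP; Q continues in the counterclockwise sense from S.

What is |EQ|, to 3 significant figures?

51.4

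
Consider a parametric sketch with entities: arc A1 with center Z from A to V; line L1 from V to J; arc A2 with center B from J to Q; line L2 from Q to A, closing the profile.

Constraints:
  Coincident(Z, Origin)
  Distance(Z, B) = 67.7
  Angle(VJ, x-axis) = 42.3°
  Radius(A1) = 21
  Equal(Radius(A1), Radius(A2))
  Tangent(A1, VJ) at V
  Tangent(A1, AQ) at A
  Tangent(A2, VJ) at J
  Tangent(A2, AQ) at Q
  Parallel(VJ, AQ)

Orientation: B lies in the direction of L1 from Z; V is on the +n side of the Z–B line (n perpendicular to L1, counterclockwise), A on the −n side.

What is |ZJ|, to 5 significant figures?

70.882

Tangency of A1 to both parallel lines with radius 21.0 puts V and A at Z ± 21.0·n: V = (-14.133, 15.532), A = (14.133, -15.532). Equal radii place J and Q the same way about B: J = B + 21.0·n = (35.940, 61.095), Q = B − 21.0·n = (64.206, 30.031). Then |ZJ| = |J − Z| = 70.882.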